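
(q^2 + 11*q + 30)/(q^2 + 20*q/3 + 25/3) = 3*(q + 6)/(3*q + 5)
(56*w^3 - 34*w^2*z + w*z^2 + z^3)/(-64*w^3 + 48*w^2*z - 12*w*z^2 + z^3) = (-14*w^2 + 5*w*z + z^2)/(16*w^2 - 8*w*z + z^2)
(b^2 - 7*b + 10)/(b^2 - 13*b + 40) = (b - 2)/(b - 8)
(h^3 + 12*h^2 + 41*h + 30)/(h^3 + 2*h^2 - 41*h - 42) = (h^2 + 11*h + 30)/(h^2 + h - 42)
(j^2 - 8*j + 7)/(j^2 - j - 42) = (j - 1)/(j + 6)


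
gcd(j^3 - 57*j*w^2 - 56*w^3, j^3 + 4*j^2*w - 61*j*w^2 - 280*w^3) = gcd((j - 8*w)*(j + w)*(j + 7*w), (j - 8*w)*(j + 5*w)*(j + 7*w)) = -j^2 + j*w + 56*w^2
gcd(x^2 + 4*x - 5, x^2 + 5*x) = x + 5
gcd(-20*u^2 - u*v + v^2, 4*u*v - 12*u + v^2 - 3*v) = 4*u + v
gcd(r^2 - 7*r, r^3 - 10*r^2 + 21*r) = r^2 - 7*r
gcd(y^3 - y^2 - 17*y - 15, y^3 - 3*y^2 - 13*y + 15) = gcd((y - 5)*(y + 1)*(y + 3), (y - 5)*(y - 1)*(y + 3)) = y^2 - 2*y - 15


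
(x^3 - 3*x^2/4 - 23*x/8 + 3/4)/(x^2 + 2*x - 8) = (8*x^2 + 10*x - 3)/(8*(x + 4))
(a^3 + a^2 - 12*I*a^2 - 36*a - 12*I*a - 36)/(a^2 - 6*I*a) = a + 1 - 6*I - 6*I/a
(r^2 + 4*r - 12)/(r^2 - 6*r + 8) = (r + 6)/(r - 4)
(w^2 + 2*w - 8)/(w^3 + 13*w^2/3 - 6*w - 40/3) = 3*(w + 4)/(3*w^2 + 19*w + 20)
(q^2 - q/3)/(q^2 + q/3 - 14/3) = q*(3*q - 1)/(3*q^2 + q - 14)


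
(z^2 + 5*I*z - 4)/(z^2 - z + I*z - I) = (z + 4*I)/(z - 1)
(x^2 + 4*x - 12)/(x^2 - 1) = (x^2 + 4*x - 12)/(x^2 - 1)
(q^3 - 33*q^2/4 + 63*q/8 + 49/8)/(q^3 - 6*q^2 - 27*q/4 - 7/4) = (4*q - 7)/(2*(2*q + 1))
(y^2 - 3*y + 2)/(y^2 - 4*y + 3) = (y - 2)/(y - 3)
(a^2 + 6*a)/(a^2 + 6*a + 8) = a*(a + 6)/(a^2 + 6*a + 8)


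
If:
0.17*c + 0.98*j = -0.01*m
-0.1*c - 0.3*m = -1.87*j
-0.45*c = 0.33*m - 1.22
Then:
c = 110.00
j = -17.59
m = -146.31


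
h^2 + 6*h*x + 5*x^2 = (h + x)*(h + 5*x)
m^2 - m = m*(m - 1)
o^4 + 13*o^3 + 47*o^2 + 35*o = o*(o + 1)*(o + 5)*(o + 7)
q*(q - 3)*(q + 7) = q^3 + 4*q^2 - 21*q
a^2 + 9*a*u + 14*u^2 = (a + 2*u)*(a + 7*u)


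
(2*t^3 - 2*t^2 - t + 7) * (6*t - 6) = 12*t^4 - 24*t^3 + 6*t^2 + 48*t - 42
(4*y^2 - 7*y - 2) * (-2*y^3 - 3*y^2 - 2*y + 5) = -8*y^5 + 2*y^4 + 17*y^3 + 40*y^2 - 31*y - 10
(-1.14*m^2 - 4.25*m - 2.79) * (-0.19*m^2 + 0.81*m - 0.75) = 0.2166*m^4 - 0.1159*m^3 - 2.0574*m^2 + 0.9276*m + 2.0925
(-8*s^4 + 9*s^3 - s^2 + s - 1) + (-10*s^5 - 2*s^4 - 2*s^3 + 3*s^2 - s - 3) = -10*s^5 - 10*s^4 + 7*s^3 + 2*s^2 - 4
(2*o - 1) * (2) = 4*o - 2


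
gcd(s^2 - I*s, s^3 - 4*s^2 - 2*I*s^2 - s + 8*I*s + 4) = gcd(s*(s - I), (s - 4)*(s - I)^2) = s - I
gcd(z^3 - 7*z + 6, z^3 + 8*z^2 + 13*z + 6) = 1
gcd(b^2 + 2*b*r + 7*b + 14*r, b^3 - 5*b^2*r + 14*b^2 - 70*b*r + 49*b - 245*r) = b + 7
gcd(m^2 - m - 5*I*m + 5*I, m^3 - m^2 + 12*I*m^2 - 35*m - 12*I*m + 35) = m - 1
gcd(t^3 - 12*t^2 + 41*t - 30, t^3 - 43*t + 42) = t^2 - 7*t + 6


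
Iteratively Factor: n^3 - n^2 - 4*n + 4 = (n + 2)*(n^2 - 3*n + 2) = (n - 2)*(n + 2)*(n - 1)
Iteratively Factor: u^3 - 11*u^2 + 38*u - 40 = (u - 2)*(u^2 - 9*u + 20) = (u - 4)*(u - 2)*(u - 5)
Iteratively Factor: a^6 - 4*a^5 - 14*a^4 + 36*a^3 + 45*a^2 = (a)*(a^5 - 4*a^4 - 14*a^3 + 36*a^2 + 45*a) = a*(a + 3)*(a^4 - 7*a^3 + 7*a^2 + 15*a) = a*(a - 5)*(a + 3)*(a^3 - 2*a^2 - 3*a) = a*(a - 5)*(a + 1)*(a + 3)*(a^2 - 3*a) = a*(a - 5)*(a - 3)*(a + 1)*(a + 3)*(a)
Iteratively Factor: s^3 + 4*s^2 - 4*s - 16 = (s - 2)*(s^2 + 6*s + 8) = (s - 2)*(s + 4)*(s + 2)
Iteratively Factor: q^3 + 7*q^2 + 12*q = (q)*(q^2 + 7*q + 12) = q*(q + 4)*(q + 3)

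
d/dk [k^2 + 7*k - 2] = 2*k + 7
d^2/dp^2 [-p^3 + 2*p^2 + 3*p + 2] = 4 - 6*p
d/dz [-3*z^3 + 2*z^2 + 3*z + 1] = -9*z^2 + 4*z + 3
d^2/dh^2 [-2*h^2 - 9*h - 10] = -4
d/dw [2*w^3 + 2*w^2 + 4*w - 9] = 6*w^2 + 4*w + 4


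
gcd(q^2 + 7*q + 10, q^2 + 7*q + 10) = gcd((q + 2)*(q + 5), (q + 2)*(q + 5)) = q^2 + 7*q + 10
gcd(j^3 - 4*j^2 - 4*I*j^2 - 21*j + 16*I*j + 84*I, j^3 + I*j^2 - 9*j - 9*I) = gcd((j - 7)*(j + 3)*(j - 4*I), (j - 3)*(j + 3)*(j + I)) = j + 3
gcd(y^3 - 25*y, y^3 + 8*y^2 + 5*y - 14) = 1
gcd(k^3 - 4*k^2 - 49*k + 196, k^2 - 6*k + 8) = k - 4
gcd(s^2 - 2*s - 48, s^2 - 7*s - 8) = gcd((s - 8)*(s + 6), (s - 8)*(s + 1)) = s - 8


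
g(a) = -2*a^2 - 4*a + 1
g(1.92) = -14.05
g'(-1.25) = 1.00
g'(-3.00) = 8.00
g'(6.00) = -28.00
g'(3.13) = -16.52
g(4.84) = -65.21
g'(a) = -4*a - 4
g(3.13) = -31.11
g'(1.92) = -11.68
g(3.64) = -40.06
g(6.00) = -95.00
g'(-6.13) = 20.52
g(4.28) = -52.76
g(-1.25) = 2.88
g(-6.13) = -49.63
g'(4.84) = -23.36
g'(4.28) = -21.12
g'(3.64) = -18.56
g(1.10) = -5.82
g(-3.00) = -5.00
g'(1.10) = -8.40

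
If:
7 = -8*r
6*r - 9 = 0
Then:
No Solution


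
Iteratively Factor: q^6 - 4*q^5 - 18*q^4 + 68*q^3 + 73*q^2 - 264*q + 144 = (q - 4)*(q^5 - 18*q^3 - 4*q^2 + 57*q - 36) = (q - 4)*(q + 3)*(q^4 - 3*q^3 - 9*q^2 + 23*q - 12) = (q - 4)*(q + 3)^2*(q^3 - 6*q^2 + 9*q - 4) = (q - 4)*(q - 1)*(q + 3)^2*(q^2 - 5*q + 4) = (q - 4)*(q - 1)^2*(q + 3)^2*(q - 4)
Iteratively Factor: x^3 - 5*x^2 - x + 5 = (x - 5)*(x^2 - 1) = (x - 5)*(x + 1)*(x - 1)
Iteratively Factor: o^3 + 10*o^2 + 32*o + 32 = (o + 2)*(o^2 + 8*o + 16) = (o + 2)*(o + 4)*(o + 4)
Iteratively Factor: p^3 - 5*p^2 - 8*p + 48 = (p - 4)*(p^2 - p - 12) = (p - 4)^2*(p + 3)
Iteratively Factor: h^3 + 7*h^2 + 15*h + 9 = (h + 3)*(h^2 + 4*h + 3) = (h + 3)^2*(h + 1)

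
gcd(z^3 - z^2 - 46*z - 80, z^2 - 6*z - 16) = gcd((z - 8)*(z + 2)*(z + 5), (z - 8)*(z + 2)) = z^2 - 6*z - 16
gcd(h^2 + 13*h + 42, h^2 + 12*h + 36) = h + 6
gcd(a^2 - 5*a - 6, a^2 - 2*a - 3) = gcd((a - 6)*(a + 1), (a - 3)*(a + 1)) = a + 1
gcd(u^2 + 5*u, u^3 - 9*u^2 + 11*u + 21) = 1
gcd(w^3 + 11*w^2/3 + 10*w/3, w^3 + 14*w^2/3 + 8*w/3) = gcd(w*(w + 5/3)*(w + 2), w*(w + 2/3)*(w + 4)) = w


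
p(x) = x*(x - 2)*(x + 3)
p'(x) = x*(x - 2) + x*(x + 3) + (x - 2)*(x + 3) = 3*x^2 + 2*x - 6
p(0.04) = -0.24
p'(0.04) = -5.92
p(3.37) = 29.41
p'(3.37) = 34.81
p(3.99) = 55.50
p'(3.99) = 49.74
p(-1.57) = 8.02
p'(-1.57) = -1.75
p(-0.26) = 1.61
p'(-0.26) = -6.32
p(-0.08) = 0.49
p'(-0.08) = -6.14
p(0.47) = -2.50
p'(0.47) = -4.40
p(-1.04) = 6.20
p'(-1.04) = -4.84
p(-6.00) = -144.00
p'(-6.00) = 90.00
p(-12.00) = -1512.00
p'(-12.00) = 402.00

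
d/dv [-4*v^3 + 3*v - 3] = 3 - 12*v^2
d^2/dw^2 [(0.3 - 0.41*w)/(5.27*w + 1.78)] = 24.355832/(5.27*w + 1.78)^3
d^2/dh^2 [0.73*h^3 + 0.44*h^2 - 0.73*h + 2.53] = 4.38*h + 0.88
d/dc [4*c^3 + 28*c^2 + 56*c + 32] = 12*c^2 + 56*c + 56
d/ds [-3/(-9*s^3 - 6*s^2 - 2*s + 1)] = 3*(-27*s^2 - 12*s - 2)/(9*s^3 + 6*s^2 + 2*s - 1)^2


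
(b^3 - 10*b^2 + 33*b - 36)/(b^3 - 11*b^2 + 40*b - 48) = (b - 3)/(b - 4)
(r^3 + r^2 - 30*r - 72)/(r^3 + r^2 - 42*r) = (r^2 + 7*r + 12)/(r*(r + 7))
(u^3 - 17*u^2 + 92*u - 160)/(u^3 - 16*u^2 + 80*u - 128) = (u - 5)/(u - 4)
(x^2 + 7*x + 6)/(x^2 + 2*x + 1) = (x + 6)/(x + 1)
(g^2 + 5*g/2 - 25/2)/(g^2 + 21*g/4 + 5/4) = 2*(2*g - 5)/(4*g + 1)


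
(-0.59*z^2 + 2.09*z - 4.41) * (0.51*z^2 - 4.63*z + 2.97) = -0.3009*z^4 + 3.7976*z^3 - 13.6781*z^2 + 26.6256*z - 13.0977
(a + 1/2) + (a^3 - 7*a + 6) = a^3 - 6*a + 13/2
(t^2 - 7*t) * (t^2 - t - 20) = t^4 - 8*t^3 - 13*t^2 + 140*t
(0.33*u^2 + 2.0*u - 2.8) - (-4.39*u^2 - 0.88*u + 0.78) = 4.72*u^2 + 2.88*u - 3.58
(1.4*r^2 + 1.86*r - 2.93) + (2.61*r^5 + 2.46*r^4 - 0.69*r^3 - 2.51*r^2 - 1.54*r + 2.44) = 2.61*r^5 + 2.46*r^4 - 0.69*r^3 - 1.11*r^2 + 0.32*r - 0.49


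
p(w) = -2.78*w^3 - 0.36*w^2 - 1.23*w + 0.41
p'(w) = -8.34*w^2 - 0.72*w - 1.23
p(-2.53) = 46.24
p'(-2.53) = -52.79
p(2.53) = -50.03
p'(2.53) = -56.44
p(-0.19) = 0.65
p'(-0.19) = -1.39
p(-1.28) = 7.22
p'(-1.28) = -13.97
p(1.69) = -16.12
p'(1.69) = -26.27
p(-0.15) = 0.60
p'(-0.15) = -1.31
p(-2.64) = 52.30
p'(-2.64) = -57.46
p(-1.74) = 16.11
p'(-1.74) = -25.23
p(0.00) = 0.41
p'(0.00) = -1.23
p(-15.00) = 9320.36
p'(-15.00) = -1866.93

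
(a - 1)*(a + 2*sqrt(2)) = a^2 - a + 2*sqrt(2)*a - 2*sqrt(2)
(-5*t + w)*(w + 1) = -5*t*w - 5*t + w^2 + w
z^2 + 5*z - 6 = (z - 1)*(z + 6)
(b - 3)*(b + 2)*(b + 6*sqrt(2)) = b^3 - b^2 + 6*sqrt(2)*b^2 - 6*sqrt(2)*b - 6*b - 36*sqrt(2)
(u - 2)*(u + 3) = u^2 + u - 6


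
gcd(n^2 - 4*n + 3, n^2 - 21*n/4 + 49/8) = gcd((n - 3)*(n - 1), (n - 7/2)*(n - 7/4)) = 1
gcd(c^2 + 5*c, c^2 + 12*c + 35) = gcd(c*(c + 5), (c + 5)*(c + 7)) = c + 5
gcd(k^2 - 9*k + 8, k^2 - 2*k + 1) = k - 1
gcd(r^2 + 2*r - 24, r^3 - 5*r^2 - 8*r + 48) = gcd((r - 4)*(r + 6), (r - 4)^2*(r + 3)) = r - 4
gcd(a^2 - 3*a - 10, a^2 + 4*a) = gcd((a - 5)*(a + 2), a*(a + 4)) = 1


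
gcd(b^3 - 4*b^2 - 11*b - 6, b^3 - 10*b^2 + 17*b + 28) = b + 1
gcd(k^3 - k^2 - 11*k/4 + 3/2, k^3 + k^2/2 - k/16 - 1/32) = 1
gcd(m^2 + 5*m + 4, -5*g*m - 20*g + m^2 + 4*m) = m + 4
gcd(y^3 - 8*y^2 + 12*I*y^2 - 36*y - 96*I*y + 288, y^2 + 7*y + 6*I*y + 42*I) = y + 6*I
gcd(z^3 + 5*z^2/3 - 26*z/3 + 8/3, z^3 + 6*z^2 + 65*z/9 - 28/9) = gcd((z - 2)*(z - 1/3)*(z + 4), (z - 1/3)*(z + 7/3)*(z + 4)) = z^2 + 11*z/3 - 4/3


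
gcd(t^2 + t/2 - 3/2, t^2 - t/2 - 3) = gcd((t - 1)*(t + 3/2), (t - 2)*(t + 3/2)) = t + 3/2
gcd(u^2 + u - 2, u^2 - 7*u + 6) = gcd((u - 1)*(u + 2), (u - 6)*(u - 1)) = u - 1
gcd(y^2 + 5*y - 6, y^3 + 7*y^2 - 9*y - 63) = 1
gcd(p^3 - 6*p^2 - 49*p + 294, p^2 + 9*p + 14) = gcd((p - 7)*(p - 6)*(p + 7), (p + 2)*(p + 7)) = p + 7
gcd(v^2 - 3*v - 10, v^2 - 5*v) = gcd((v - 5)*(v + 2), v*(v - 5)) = v - 5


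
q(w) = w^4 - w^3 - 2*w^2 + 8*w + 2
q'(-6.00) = -940.00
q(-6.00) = 1394.00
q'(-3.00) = -115.00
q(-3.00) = 68.00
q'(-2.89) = -102.05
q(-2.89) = 56.07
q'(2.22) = 28.10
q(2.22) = 23.25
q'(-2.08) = -32.65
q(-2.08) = 4.42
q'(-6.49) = -1185.84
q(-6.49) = 1913.30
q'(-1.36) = -2.17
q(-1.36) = -6.64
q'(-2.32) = -48.82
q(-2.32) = 14.13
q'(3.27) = 102.70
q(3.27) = 86.15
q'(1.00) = 5.00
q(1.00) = 8.00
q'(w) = 4*w^3 - 3*w^2 - 4*w + 8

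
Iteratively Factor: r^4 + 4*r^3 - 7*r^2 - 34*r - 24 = (r + 4)*(r^3 - 7*r - 6) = (r + 1)*(r + 4)*(r^2 - r - 6) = (r + 1)*(r + 2)*(r + 4)*(r - 3)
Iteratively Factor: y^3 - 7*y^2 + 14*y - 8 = (y - 1)*(y^2 - 6*y + 8) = (y - 2)*(y - 1)*(y - 4)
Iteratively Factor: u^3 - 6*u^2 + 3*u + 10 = (u - 2)*(u^2 - 4*u - 5) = (u - 5)*(u - 2)*(u + 1)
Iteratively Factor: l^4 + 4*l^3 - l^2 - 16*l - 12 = (l + 2)*(l^3 + 2*l^2 - 5*l - 6) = (l + 2)*(l + 3)*(l^2 - l - 2) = (l + 1)*(l + 2)*(l + 3)*(l - 2)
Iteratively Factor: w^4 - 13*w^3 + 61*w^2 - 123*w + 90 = (w - 3)*(w^3 - 10*w^2 + 31*w - 30) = (w - 3)*(w - 2)*(w^2 - 8*w + 15) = (w - 5)*(w - 3)*(w - 2)*(w - 3)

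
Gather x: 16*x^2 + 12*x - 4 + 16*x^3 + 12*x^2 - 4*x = 16*x^3 + 28*x^2 + 8*x - 4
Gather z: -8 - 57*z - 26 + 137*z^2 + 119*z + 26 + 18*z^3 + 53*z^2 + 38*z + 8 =18*z^3 + 190*z^2 + 100*z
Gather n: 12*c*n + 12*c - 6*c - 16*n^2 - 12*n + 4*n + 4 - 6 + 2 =6*c - 16*n^2 + n*(12*c - 8)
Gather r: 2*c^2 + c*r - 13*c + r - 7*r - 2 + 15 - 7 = 2*c^2 - 13*c + r*(c - 6) + 6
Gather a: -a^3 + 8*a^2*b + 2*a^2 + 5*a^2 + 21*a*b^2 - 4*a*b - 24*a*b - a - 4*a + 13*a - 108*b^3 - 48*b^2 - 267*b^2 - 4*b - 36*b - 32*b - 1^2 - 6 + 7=-a^3 + a^2*(8*b + 7) + a*(21*b^2 - 28*b + 8) - 108*b^3 - 315*b^2 - 72*b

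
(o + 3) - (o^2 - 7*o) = -o^2 + 8*o + 3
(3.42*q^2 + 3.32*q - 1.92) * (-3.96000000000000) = -13.5432*q^2 - 13.1472*q + 7.6032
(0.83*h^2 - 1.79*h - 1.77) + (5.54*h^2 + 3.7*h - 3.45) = 6.37*h^2 + 1.91*h - 5.22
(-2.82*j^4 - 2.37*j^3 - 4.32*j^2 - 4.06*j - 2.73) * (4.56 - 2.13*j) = 6.0066*j^5 - 7.8111*j^4 - 1.6056*j^3 - 11.0514*j^2 - 12.6987*j - 12.4488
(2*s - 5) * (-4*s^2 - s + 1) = -8*s^3 + 18*s^2 + 7*s - 5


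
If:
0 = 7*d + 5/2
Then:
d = -5/14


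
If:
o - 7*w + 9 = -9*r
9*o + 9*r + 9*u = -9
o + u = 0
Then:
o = 7*w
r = -1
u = -7*w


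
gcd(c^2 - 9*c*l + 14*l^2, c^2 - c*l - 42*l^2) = c - 7*l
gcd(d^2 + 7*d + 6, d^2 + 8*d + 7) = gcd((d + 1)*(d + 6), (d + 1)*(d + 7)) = d + 1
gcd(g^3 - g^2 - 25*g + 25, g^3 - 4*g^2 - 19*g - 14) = 1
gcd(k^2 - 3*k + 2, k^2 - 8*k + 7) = k - 1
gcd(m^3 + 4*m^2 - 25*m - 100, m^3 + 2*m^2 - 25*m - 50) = m^2 - 25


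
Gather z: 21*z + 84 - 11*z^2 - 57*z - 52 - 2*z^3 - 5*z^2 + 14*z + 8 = -2*z^3 - 16*z^2 - 22*z + 40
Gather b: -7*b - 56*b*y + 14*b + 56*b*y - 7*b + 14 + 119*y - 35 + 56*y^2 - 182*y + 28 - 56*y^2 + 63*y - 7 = 0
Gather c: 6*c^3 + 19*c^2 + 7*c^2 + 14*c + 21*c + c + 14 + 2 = 6*c^3 + 26*c^2 + 36*c + 16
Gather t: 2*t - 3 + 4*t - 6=6*t - 9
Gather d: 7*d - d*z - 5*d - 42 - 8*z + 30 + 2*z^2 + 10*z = d*(2 - z) + 2*z^2 + 2*z - 12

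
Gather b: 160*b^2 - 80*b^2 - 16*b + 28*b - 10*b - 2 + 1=80*b^2 + 2*b - 1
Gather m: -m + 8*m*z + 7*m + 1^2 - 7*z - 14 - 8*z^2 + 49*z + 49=m*(8*z + 6) - 8*z^2 + 42*z + 36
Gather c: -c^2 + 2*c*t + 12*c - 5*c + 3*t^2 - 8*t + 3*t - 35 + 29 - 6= -c^2 + c*(2*t + 7) + 3*t^2 - 5*t - 12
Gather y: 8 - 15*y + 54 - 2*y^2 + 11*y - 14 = -2*y^2 - 4*y + 48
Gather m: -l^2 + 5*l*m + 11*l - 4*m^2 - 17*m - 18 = -l^2 + 11*l - 4*m^2 + m*(5*l - 17) - 18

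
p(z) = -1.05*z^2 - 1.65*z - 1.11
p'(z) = -2.1*z - 1.65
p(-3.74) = -9.63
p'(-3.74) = 6.20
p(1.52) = -6.04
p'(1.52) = -4.84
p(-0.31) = -0.70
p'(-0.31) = -1.00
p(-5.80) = -26.86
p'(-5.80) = 10.53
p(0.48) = -2.14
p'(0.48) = -2.66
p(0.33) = -1.77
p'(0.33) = -2.34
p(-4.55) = -15.34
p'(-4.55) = 7.90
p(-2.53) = -3.66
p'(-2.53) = 3.66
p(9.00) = -101.01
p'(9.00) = -20.55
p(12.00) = -172.11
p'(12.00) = -26.85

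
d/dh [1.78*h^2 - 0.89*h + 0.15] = 3.56*h - 0.89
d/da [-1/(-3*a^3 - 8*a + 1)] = (-9*a^2 - 8)/(3*a^3 + 8*a - 1)^2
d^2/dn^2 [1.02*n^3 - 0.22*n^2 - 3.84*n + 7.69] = 6.12*n - 0.44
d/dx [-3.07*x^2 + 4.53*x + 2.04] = 4.53 - 6.14*x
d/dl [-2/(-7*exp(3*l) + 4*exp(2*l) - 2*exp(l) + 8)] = (-42*exp(2*l) + 16*exp(l) - 4)*exp(l)/(7*exp(3*l) - 4*exp(2*l) + 2*exp(l) - 8)^2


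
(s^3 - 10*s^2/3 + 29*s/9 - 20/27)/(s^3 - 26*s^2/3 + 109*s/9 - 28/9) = (s - 5/3)/(s - 7)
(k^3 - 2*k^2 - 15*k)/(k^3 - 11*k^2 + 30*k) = (k + 3)/(k - 6)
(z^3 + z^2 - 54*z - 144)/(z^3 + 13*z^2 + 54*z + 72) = (z - 8)/(z + 4)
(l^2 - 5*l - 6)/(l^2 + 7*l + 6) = (l - 6)/(l + 6)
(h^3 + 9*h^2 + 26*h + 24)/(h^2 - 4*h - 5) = (h^3 + 9*h^2 + 26*h + 24)/(h^2 - 4*h - 5)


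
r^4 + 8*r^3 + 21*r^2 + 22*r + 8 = (r + 1)^2*(r + 2)*(r + 4)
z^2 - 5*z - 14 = (z - 7)*(z + 2)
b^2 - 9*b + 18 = (b - 6)*(b - 3)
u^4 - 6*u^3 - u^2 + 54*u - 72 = (u - 4)*(u - 3)*(u - 2)*(u + 3)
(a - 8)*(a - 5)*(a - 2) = a^3 - 15*a^2 + 66*a - 80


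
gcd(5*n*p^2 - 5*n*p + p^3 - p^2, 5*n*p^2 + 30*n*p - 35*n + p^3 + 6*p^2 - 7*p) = 5*n*p - 5*n + p^2 - p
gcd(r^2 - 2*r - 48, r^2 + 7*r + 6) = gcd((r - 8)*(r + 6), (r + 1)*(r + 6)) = r + 6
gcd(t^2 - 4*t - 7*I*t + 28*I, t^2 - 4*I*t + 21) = t - 7*I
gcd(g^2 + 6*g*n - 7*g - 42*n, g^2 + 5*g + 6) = 1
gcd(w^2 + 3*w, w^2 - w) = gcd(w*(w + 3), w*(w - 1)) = w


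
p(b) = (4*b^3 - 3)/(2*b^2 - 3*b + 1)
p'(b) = 12*b^2/(2*b^2 - 3*b + 1) + (3 - 4*b)*(4*b^3 - 3)/(2*b^2 - 3*b + 1)^2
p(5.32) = 14.39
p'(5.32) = 1.84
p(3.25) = 10.85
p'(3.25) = 1.47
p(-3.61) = -5.05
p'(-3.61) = 1.80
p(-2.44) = -3.02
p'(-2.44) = 1.63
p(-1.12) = -1.25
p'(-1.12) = 0.82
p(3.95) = 11.96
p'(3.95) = 1.68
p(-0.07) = -2.46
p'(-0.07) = -6.57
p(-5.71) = -8.97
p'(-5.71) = 1.91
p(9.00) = 21.42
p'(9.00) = 1.95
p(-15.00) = -27.22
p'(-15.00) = 1.99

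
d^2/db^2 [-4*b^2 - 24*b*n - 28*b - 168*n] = -8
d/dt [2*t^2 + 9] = 4*t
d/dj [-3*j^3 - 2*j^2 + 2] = j*(-9*j - 4)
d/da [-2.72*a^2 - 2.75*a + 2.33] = -5.44*a - 2.75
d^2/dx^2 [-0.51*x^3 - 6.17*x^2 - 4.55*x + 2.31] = -3.06*x - 12.34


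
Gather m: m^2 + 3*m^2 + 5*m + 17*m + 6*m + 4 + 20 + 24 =4*m^2 + 28*m + 48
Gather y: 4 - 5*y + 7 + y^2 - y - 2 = y^2 - 6*y + 9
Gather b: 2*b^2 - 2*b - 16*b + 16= 2*b^2 - 18*b + 16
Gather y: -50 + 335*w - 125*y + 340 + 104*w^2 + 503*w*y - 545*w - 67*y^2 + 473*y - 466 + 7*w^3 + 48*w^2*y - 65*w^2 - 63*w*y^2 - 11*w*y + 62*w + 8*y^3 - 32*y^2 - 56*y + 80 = 7*w^3 + 39*w^2 - 148*w + 8*y^3 + y^2*(-63*w - 99) + y*(48*w^2 + 492*w + 292) - 96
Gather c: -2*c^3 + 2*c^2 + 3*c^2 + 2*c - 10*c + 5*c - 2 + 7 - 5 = -2*c^3 + 5*c^2 - 3*c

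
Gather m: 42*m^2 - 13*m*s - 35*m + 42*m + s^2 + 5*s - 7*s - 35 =42*m^2 + m*(7 - 13*s) + s^2 - 2*s - 35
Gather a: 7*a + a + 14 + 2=8*a + 16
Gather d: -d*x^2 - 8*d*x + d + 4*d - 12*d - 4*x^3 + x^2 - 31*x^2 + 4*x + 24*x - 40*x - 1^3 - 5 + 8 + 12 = d*(-x^2 - 8*x - 7) - 4*x^3 - 30*x^2 - 12*x + 14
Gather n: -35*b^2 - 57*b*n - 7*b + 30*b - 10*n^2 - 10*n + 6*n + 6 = -35*b^2 + 23*b - 10*n^2 + n*(-57*b - 4) + 6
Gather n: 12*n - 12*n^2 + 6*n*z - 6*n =-12*n^2 + n*(6*z + 6)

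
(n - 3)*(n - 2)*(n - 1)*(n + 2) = n^4 - 4*n^3 - n^2 + 16*n - 12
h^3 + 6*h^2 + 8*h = h*(h + 2)*(h + 4)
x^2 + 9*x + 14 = (x + 2)*(x + 7)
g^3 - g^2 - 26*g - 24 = (g - 6)*(g + 1)*(g + 4)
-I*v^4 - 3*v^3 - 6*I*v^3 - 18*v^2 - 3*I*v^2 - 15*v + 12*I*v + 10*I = (v + 5)*(v - 2*I)*(v - I)*(-I*v - I)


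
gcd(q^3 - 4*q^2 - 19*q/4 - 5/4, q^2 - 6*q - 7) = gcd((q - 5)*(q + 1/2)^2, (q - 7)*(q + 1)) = 1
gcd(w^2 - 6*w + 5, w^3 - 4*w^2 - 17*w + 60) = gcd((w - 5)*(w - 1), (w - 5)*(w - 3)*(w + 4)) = w - 5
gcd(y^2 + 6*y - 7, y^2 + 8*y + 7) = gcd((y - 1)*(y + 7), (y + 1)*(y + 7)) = y + 7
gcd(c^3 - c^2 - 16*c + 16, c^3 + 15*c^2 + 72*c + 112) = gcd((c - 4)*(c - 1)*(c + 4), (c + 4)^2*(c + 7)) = c + 4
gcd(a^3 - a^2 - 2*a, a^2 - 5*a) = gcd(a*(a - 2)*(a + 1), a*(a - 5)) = a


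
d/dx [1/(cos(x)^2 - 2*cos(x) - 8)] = 2*(cos(x) - 1)*sin(x)/(sin(x)^2 + 2*cos(x) + 7)^2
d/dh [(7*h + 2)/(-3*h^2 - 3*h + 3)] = (-7*h^2 - 7*h + (2*h + 1)*(7*h + 2) + 7)/(3*(h^2 + h - 1)^2)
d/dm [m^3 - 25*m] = 3*m^2 - 25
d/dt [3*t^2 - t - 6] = 6*t - 1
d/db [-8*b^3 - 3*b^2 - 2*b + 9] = -24*b^2 - 6*b - 2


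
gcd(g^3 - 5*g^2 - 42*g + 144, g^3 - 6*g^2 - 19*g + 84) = g - 3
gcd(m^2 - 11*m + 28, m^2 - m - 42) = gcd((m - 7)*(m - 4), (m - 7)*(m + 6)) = m - 7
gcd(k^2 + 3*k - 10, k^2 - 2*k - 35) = k + 5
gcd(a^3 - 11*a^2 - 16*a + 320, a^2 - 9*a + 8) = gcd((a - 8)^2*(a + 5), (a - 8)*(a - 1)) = a - 8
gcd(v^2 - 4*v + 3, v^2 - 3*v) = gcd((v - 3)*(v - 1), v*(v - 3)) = v - 3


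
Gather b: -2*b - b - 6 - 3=-3*b - 9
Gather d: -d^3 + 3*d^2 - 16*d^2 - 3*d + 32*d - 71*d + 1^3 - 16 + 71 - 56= -d^3 - 13*d^2 - 42*d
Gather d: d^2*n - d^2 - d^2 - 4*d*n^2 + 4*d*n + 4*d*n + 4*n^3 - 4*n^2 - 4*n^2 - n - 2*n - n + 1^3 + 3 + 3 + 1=d^2*(n - 2) + d*(-4*n^2 + 8*n) + 4*n^3 - 8*n^2 - 4*n + 8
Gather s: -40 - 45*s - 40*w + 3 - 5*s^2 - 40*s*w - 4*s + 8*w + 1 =-5*s^2 + s*(-40*w - 49) - 32*w - 36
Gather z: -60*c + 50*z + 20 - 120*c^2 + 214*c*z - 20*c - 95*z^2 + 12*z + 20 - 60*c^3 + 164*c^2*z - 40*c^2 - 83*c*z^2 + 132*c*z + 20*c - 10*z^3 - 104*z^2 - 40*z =-60*c^3 - 160*c^2 - 60*c - 10*z^3 + z^2*(-83*c - 199) + z*(164*c^2 + 346*c + 22) + 40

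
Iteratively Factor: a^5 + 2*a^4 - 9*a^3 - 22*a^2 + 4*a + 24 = (a - 3)*(a^4 + 5*a^3 + 6*a^2 - 4*a - 8) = (a - 3)*(a + 2)*(a^3 + 3*a^2 - 4) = (a - 3)*(a + 2)^2*(a^2 + a - 2) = (a - 3)*(a - 1)*(a + 2)^2*(a + 2)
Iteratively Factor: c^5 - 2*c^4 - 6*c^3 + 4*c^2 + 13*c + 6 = (c + 1)*(c^4 - 3*c^3 - 3*c^2 + 7*c + 6) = (c - 3)*(c + 1)*(c^3 - 3*c - 2) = (c - 3)*(c - 2)*(c + 1)*(c^2 + 2*c + 1) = (c - 3)*(c - 2)*(c + 1)^2*(c + 1)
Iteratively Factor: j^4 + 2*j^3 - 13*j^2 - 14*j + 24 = (j - 3)*(j^3 + 5*j^2 + 2*j - 8) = (j - 3)*(j - 1)*(j^2 + 6*j + 8) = (j - 3)*(j - 1)*(j + 2)*(j + 4)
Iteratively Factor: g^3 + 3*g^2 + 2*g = (g)*(g^2 + 3*g + 2) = g*(g + 2)*(g + 1)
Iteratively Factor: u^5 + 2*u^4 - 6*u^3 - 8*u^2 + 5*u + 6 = (u - 2)*(u^4 + 4*u^3 + 2*u^2 - 4*u - 3) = (u - 2)*(u + 1)*(u^3 + 3*u^2 - u - 3) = (u - 2)*(u + 1)^2*(u^2 + 2*u - 3) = (u - 2)*(u - 1)*(u + 1)^2*(u + 3)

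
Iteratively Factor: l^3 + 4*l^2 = (l)*(l^2 + 4*l) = l^2*(l + 4)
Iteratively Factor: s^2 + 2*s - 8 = (s + 4)*(s - 2)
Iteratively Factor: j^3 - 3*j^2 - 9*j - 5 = (j + 1)*(j^2 - 4*j - 5) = (j - 5)*(j + 1)*(j + 1)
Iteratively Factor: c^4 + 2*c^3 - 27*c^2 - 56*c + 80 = (c + 4)*(c^3 - 2*c^2 - 19*c + 20) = (c + 4)^2*(c^2 - 6*c + 5) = (c - 1)*(c + 4)^2*(c - 5)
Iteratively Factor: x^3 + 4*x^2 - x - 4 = (x + 1)*(x^2 + 3*x - 4) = (x + 1)*(x + 4)*(x - 1)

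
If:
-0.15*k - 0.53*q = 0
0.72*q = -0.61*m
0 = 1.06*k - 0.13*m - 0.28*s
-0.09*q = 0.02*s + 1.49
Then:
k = -31.61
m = -10.56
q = 8.95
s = -114.75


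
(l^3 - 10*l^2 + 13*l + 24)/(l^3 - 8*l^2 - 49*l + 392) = (l^2 - 2*l - 3)/(l^2 - 49)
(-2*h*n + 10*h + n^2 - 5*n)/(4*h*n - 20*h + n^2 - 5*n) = (-2*h + n)/(4*h + n)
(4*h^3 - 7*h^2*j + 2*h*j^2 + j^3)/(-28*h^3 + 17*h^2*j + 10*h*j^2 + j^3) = (-h + j)/(7*h + j)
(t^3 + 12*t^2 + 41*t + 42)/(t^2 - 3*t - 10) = (t^2 + 10*t + 21)/(t - 5)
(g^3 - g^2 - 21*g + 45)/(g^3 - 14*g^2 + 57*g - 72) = (g + 5)/(g - 8)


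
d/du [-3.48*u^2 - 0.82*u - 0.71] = -6.96*u - 0.82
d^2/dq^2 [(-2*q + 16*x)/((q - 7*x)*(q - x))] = 4*(-q^3 + 24*q^2*x - 171*q*x^2 + 400*x^3)/(q^6 - 24*q^5*x + 213*q^4*x^2 - 848*q^3*x^3 + 1491*q^2*x^4 - 1176*q*x^5 + 343*x^6)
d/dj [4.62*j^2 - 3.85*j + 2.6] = 9.24*j - 3.85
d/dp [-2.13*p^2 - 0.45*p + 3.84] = -4.26*p - 0.45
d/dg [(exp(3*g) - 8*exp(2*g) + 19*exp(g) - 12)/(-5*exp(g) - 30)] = 2*(-exp(3*g) - 5*exp(2*g) + 48*exp(g) - 63)*exp(g)/(5*(exp(2*g) + 12*exp(g) + 36))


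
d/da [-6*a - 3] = -6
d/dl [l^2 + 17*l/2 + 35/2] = 2*l + 17/2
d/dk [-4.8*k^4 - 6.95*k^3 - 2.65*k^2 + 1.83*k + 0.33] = -19.2*k^3 - 20.85*k^2 - 5.3*k + 1.83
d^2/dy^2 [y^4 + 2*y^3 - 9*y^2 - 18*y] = 12*y^2 + 12*y - 18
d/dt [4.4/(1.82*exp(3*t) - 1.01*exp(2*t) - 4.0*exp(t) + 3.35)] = (-24.024*exp(2*t) + 8.888*exp(t) + 17.6)*exp(t)/(1.82*exp(3*t) - 1.01*exp(2*t) - 4.0*exp(t) + 3.35)^2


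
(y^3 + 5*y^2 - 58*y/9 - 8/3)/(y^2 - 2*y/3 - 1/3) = (y^2 + 14*y/3 - 8)/(y - 1)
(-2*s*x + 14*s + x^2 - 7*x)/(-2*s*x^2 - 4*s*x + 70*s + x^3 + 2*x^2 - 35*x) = (x - 7)/(x^2 + 2*x - 35)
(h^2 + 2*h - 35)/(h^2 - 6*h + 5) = (h + 7)/(h - 1)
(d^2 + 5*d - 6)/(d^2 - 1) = (d + 6)/(d + 1)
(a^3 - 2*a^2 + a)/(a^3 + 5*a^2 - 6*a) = (a - 1)/(a + 6)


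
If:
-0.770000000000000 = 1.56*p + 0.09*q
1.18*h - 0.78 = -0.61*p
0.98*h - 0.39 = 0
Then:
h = 0.40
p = 0.51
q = -17.38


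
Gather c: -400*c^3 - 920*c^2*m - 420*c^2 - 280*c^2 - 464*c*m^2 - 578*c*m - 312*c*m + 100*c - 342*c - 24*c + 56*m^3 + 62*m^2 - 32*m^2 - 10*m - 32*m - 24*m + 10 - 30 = -400*c^3 + c^2*(-920*m - 700) + c*(-464*m^2 - 890*m - 266) + 56*m^3 + 30*m^2 - 66*m - 20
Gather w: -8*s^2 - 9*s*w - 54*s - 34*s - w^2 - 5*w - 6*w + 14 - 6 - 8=-8*s^2 - 88*s - w^2 + w*(-9*s - 11)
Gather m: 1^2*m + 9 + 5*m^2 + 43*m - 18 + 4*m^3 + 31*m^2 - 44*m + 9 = 4*m^3 + 36*m^2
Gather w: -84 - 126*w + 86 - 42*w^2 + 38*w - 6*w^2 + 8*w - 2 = -48*w^2 - 80*w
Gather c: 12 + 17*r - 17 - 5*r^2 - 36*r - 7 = -5*r^2 - 19*r - 12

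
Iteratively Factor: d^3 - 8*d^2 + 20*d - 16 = (d - 2)*(d^2 - 6*d + 8) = (d - 4)*(d - 2)*(d - 2)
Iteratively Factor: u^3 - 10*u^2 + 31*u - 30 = (u - 3)*(u^2 - 7*u + 10) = (u - 3)*(u - 2)*(u - 5)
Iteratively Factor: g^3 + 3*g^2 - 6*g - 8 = (g + 4)*(g^2 - g - 2) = (g - 2)*(g + 4)*(g + 1)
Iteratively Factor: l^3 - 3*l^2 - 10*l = (l - 5)*(l^2 + 2*l) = l*(l - 5)*(l + 2)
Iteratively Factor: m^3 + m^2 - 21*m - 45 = (m + 3)*(m^2 - 2*m - 15) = (m - 5)*(m + 3)*(m + 3)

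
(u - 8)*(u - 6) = u^2 - 14*u + 48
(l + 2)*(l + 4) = l^2 + 6*l + 8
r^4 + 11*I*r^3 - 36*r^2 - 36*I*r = r*(r + 2*I)*(r + 3*I)*(r + 6*I)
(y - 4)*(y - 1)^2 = y^3 - 6*y^2 + 9*y - 4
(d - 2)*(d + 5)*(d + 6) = d^3 + 9*d^2 + 8*d - 60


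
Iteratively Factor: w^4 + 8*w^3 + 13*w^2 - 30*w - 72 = (w + 4)*(w^3 + 4*w^2 - 3*w - 18) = (w + 3)*(w + 4)*(w^2 + w - 6) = (w - 2)*(w + 3)*(w + 4)*(w + 3)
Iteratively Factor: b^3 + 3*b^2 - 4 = (b + 2)*(b^2 + b - 2) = (b - 1)*(b + 2)*(b + 2)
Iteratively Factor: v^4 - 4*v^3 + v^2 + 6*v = (v - 2)*(v^3 - 2*v^2 - 3*v) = (v - 3)*(v - 2)*(v^2 + v) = v*(v - 3)*(v - 2)*(v + 1)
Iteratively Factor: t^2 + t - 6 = (t - 2)*(t + 3)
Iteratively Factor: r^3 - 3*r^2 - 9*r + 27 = (r - 3)*(r^2 - 9) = (r - 3)^2*(r + 3)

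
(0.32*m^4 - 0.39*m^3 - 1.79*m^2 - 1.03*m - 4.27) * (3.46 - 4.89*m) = -1.5648*m^5 + 3.0143*m^4 + 7.4037*m^3 - 1.1567*m^2 + 17.3165*m - 14.7742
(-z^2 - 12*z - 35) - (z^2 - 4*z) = -2*z^2 - 8*z - 35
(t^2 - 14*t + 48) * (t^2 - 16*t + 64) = t^4 - 30*t^3 + 336*t^2 - 1664*t + 3072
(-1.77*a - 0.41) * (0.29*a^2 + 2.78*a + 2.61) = -0.5133*a^3 - 5.0395*a^2 - 5.7595*a - 1.0701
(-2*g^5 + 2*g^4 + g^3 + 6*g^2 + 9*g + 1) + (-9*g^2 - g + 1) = -2*g^5 + 2*g^4 + g^3 - 3*g^2 + 8*g + 2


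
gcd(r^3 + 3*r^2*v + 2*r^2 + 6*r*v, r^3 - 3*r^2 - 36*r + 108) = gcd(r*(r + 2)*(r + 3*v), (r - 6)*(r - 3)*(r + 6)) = 1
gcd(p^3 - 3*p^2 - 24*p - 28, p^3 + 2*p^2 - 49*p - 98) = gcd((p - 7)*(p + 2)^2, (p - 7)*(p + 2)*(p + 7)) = p^2 - 5*p - 14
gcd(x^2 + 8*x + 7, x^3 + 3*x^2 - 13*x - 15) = x + 1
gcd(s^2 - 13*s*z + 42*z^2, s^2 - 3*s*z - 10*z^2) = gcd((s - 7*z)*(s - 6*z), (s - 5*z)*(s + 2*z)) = 1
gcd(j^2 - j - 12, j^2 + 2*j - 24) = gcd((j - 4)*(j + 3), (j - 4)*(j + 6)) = j - 4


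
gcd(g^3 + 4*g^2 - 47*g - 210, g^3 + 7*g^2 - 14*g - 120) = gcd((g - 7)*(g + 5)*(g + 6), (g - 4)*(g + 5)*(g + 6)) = g^2 + 11*g + 30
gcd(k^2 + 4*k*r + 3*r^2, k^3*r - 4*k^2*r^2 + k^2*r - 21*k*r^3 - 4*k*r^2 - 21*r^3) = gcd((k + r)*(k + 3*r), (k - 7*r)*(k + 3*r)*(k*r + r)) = k + 3*r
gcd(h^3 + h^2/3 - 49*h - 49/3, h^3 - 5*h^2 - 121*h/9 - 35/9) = h^2 - 20*h/3 - 7/3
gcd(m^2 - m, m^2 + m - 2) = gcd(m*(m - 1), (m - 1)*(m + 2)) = m - 1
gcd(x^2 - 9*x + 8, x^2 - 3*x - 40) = x - 8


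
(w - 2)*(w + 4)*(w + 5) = w^3 + 7*w^2 + 2*w - 40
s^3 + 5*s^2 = s^2*(s + 5)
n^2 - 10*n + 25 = (n - 5)^2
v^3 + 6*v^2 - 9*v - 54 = (v - 3)*(v + 3)*(v + 6)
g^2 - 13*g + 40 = (g - 8)*(g - 5)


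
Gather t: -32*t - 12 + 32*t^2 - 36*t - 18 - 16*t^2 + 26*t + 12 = 16*t^2 - 42*t - 18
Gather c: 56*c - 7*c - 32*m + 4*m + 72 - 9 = 49*c - 28*m + 63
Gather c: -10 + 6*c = 6*c - 10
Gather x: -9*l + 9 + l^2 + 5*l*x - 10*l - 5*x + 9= l^2 - 19*l + x*(5*l - 5) + 18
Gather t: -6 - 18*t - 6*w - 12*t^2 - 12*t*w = -12*t^2 + t*(-12*w - 18) - 6*w - 6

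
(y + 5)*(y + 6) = y^2 + 11*y + 30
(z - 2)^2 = z^2 - 4*z + 4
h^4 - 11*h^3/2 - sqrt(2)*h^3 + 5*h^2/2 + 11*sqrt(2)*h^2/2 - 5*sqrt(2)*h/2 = h*(h - 5)*(h - 1/2)*(h - sqrt(2))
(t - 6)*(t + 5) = t^2 - t - 30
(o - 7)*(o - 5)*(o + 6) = o^3 - 6*o^2 - 37*o + 210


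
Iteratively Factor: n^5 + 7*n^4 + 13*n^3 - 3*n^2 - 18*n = (n + 3)*(n^4 + 4*n^3 + n^2 - 6*n) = (n + 2)*(n + 3)*(n^3 + 2*n^2 - 3*n) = (n + 2)*(n + 3)^2*(n^2 - n) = (n - 1)*(n + 2)*(n + 3)^2*(n)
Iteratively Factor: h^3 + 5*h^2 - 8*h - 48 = (h + 4)*(h^2 + h - 12) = (h - 3)*(h + 4)*(h + 4)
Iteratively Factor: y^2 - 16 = (y - 4)*(y + 4)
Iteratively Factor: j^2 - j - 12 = (j - 4)*(j + 3)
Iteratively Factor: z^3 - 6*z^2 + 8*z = (z)*(z^2 - 6*z + 8) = z*(z - 2)*(z - 4)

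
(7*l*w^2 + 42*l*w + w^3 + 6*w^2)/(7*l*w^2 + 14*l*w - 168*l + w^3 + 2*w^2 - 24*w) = w/(w - 4)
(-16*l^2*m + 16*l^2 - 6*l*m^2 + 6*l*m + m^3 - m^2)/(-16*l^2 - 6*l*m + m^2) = m - 1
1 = 1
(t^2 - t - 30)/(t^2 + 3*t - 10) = (t - 6)/(t - 2)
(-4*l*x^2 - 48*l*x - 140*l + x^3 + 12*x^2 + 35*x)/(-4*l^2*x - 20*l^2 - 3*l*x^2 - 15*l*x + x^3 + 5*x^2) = (x + 7)/(l + x)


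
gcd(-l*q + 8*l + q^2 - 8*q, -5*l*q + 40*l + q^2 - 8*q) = q - 8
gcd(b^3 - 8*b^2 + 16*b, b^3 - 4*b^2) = b^2 - 4*b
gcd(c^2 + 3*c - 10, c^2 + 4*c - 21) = 1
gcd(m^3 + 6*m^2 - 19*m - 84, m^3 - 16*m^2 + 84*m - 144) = m - 4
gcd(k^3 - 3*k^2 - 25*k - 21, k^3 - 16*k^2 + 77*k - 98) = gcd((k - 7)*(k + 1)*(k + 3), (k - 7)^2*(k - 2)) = k - 7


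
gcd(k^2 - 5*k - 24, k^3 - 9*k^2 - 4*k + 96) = k^2 - 5*k - 24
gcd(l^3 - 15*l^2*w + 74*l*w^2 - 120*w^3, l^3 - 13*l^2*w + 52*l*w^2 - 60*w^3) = l^2 - 11*l*w + 30*w^2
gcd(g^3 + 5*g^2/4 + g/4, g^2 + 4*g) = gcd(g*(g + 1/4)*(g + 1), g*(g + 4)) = g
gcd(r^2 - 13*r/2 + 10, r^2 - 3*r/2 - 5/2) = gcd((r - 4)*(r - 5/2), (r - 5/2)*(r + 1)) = r - 5/2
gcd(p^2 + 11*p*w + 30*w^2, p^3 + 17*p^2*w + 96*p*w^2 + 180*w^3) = p^2 + 11*p*w + 30*w^2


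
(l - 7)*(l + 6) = l^2 - l - 42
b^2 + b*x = b*(b + x)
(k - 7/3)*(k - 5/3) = k^2 - 4*k + 35/9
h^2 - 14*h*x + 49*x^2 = (h - 7*x)^2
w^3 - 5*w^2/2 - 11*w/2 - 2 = (w - 4)*(w + 1/2)*(w + 1)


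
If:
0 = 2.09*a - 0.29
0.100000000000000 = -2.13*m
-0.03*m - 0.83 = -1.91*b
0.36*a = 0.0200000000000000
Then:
No Solution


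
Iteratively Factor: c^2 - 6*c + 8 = (c - 2)*(c - 4)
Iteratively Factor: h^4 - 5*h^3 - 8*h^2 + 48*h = (h - 4)*(h^3 - h^2 - 12*h) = (h - 4)^2*(h^2 + 3*h) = h*(h - 4)^2*(h + 3)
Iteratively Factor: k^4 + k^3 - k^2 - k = (k - 1)*(k^3 + 2*k^2 + k) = k*(k - 1)*(k^2 + 2*k + 1) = k*(k - 1)*(k + 1)*(k + 1)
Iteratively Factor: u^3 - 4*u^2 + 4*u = (u - 2)*(u^2 - 2*u) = (u - 2)^2*(u)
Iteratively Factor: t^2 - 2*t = (t)*(t - 2)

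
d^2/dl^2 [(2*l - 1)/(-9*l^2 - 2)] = 18*(36*l^2*(1 - 2*l) + (6*l - 1)*(9*l^2 + 2))/(9*l^2 + 2)^3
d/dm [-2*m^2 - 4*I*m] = -4*m - 4*I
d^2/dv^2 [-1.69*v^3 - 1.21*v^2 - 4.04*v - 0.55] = -10.14*v - 2.42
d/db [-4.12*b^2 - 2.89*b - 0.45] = -8.24*b - 2.89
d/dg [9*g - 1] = 9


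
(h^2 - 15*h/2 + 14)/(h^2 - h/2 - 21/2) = (h - 4)/(h + 3)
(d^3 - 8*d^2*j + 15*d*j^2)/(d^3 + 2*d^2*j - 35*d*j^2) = (d - 3*j)/(d + 7*j)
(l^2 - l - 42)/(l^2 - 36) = (l - 7)/(l - 6)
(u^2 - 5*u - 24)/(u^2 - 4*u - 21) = (u - 8)/(u - 7)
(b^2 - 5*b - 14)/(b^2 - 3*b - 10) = (b - 7)/(b - 5)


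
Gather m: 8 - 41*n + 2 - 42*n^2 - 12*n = -42*n^2 - 53*n + 10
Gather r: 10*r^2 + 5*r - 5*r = 10*r^2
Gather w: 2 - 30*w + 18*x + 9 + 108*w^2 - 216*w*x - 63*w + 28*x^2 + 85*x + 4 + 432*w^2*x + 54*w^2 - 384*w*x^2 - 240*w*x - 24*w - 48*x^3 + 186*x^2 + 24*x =w^2*(432*x + 162) + w*(-384*x^2 - 456*x - 117) - 48*x^3 + 214*x^2 + 127*x + 15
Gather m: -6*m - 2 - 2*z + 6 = -6*m - 2*z + 4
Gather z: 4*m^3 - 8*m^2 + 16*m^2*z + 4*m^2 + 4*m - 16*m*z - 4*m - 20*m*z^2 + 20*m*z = 4*m^3 - 4*m^2 - 20*m*z^2 + z*(16*m^2 + 4*m)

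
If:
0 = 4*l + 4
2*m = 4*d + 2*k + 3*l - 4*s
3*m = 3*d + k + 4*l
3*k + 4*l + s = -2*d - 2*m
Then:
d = 8*s - 23/6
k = 6 - 9*s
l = -1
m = 5*s - 19/6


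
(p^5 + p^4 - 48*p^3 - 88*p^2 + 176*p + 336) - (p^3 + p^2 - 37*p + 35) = p^5 + p^4 - 49*p^3 - 89*p^2 + 213*p + 301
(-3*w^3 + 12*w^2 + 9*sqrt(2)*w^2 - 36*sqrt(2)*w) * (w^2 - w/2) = -3*w^5 + 9*sqrt(2)*w^4 + 27*w^4/2 - 81*sqrt(2)*w^3/2 - 6*w^3 + 18*sqrt(2)*w^2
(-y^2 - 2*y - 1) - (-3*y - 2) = -y^2 + y + 1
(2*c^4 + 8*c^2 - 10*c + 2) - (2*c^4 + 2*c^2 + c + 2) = 6*c^2 - 11*c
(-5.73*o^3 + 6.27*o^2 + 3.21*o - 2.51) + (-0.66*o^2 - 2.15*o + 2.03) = -5.73*o^3 + 5.61*o^2 + 1.06*o - 0.48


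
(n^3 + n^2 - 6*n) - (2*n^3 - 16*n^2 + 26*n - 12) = -n^3 + 17*n^2 - 32*n + 12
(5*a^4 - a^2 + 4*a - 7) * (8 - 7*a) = -35*a^5 + 40*a^4 + 7*a^3 - 36*a^2 + 81*a - 56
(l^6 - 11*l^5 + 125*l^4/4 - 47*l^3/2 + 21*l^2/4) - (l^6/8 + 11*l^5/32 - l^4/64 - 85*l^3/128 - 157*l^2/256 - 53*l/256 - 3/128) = 7*l^6/8 - 363*l^5/32 + 2001*l^4/64 - 2923*l^3/128 + 1501*l^2/256 + 53*l/256 + 3/128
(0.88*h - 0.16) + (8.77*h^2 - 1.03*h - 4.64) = 8.77*h^2 - 0.15*h - 4.8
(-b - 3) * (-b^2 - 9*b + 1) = b^3 + 12*b^2 + 26*b - 3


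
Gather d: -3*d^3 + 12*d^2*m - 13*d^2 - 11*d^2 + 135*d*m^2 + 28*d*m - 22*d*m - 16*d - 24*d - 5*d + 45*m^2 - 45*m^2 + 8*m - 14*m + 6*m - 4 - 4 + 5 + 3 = -3*d^3 + d^2*(12*m - 24) + d*(135*m^2 + 6*m - 45)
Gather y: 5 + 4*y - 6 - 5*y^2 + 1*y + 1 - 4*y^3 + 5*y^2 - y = -4*y^3 + 4*y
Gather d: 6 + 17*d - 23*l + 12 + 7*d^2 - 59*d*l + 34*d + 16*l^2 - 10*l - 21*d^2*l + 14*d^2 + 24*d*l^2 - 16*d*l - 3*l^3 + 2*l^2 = d^2*(21 - 21*l) + d*(24*l^2 - 75*l + 51) - 3*l^3 + 18*l^2 - 33*l + 18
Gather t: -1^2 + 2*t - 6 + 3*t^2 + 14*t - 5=3*t^2 + 16*t - 12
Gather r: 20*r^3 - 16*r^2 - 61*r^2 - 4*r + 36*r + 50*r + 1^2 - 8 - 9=20*r^3 - 77*r^2 + 82*r - 16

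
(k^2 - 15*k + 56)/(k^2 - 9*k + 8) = (k - 7)/(k - 1)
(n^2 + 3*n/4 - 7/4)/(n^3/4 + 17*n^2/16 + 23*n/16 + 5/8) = 4*(4*n^2 + 3*n - 7)/(4*n^3 + 17*n^2 + 23*n + 10)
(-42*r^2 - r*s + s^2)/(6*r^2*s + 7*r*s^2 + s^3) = (-7*r + s)/(s*(r + s))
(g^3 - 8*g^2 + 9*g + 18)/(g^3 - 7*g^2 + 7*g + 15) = (g - 6)/(g - 5)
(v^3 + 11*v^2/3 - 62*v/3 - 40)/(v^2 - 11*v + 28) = (v^2 + 23*v/3 + 10)/(v - 7)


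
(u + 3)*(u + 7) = u^2 + 10*u + 21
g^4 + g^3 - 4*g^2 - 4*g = g*(g - 2)*(g + 1)*(g + 2)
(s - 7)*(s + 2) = s^2 - 5*s - 14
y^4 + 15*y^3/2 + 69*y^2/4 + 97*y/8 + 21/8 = (y + 1/2)^2*(y + 3)*(y + 7/2)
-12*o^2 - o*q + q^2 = (-4*o + q)*(3*o + q)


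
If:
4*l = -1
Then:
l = -1/4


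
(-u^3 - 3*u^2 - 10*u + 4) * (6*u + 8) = -6*u^4 - 26*u^3 - 84*u^2 - 56*u + 32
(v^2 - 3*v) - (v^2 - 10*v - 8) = 7*v + 8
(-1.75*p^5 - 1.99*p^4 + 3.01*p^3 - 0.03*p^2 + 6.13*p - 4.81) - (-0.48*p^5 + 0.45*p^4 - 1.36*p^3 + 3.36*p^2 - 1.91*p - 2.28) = -1.27*p^5 - 2.44*p^4 + 4.37*p^3 - 3.39*p^2 + 8.04*p - 2.53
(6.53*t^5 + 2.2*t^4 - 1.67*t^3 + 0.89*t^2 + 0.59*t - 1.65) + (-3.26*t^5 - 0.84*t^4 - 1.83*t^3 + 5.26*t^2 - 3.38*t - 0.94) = 3.27*t^5 + 1.36*t^4 - 3.5*t^3 + 6.15*t^2 - 2.79*t - 2.59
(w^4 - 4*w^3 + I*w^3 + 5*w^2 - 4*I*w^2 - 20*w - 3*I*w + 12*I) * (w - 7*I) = w^5 - 4*w^4 - 6*I*w^4 + 12*w^3 + 24*I*w^3 - 48*w^2 - 38*I*w^2 - 21*w + 152*I*w + 84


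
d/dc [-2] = 0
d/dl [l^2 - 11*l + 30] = 2*l - 11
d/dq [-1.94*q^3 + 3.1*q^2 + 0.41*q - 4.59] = -5.82*q^2 + 6.2*q + 0.41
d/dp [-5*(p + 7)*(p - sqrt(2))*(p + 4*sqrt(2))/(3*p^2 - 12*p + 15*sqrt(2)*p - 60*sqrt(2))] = 5*(-p^4 - 10*sqrt(2)*p^3 + 8*p^3 - 10*p^2 + 58*sqrt(2)*p^2 + 128*p + 280*sqrt(2)*p - 440*sqrt(2) + 1064)/(3*(p^4 - 8*p^3 + 10*sqrt(2)*p^3 - 80*sqrt(2)*p^2 + 66*p^2 - 400*p + 160*sqrt(2)*p + 800))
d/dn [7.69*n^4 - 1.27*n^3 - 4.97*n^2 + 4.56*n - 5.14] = 30.76*n^3 - 3.81*n^2 - 9.94*n + 4.56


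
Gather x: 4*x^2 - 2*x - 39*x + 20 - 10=4*x^2 - 41*x + 10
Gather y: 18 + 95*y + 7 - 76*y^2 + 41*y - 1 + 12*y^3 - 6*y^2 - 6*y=12*y^3 - 82*y^2 + 130*y + 24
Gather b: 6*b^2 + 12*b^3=12*b^3 + 6*b^2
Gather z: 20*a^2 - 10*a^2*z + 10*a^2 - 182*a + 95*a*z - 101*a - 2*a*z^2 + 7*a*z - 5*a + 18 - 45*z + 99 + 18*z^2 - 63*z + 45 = 30*a^2 - 288*a + z^2*(18 - 2*a) + z*(-10*a^2 + 102*a - 108) + 162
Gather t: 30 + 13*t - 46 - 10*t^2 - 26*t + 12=-10*t^2 - 13*t - 4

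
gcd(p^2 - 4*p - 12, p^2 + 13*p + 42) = 1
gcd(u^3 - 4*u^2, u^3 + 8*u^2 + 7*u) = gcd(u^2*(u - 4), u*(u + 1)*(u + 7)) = u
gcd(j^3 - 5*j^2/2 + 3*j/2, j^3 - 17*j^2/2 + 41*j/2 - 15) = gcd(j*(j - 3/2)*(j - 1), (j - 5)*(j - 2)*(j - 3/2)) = j - 3/2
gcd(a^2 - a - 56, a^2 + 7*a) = a + 7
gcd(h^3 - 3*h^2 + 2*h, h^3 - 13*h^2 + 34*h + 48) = 1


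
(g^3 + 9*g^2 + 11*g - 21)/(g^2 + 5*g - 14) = (g^2 + 2*g - 3)/(g - 2)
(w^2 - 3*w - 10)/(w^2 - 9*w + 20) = (w + 2)/(w - 4)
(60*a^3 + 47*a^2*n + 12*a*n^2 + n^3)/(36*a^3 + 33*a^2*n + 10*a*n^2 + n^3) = (5*a + n)/(3*a + n)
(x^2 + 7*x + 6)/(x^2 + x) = (x + 6)/x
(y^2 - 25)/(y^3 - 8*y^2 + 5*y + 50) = (y + 5)/(y^2 - 3*y - 10)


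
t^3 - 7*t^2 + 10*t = t*(t - 5)*(t - 2)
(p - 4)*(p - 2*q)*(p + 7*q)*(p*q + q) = p^4*q + 5*p^3*q^2 - 3*p^3*q - 14*p^2*q^3 - 15*p^2*q^2 - 4*p^2*q + 42*p*q^3 - 20*p*q^2 + 56*q^3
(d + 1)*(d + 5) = d^2 + 6*d + 5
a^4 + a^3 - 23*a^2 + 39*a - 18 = (a - 3)*(a - 1)^2*(a + 6)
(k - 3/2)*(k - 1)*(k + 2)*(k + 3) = k^4 + 5*k^3/2 - 5*k^2 - 15*k/2 + 9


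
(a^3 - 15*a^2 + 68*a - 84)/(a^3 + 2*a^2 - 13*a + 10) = (a^2 - 13*a + 42)/(a^2 + 4*a - 5)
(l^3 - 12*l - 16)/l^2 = l - 12/l - 16/l^2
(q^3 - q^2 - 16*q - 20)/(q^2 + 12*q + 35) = (q^3 - q^2 - 16*q - 20)/(q^2 + 12*q + 35)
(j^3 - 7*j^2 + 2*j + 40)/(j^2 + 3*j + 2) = (j^2 - 9*j + 20)/(j + 1)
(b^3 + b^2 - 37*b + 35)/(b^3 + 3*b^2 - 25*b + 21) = (b - 5)/(b - 3)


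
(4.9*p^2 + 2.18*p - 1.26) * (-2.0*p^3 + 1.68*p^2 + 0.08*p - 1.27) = -9.8*p^5 + 3.872*p^4 + 6.5744*p^3 - 8.1654*p^2 - 2.8694*p + 1.6002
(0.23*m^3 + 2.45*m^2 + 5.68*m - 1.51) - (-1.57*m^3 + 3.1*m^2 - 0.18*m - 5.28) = 1.8*m^3 - 0.65*m^2 + 5.86*m + 3.77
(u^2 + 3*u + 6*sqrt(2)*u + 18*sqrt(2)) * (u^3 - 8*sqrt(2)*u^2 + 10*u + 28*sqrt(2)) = u^5 - 2*sqrt(2)*u^4 + 3*u^4 - 86*u^3 - 6*sqrt(2)*u^3 - 258*u^2 + 88*sqrt(2)*u^2 + 336*u + 264*sqrt(2)*u + 1008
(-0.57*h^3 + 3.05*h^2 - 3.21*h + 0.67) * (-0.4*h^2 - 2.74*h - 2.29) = 0.228*h^5 + 0.3418*h^4 - 5.7677*h^3 + 1.5429*h^2 + 5.5151*h - 1.5343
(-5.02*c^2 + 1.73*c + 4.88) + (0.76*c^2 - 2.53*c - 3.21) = -4.26*c^2 - 0.8*c + 1.67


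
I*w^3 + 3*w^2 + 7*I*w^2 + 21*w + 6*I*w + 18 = (w + 6)*(w - 3*I)*(I*w + I)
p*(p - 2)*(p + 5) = p^3 + 3*p^2 - 10*p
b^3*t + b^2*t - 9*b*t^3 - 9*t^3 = (b - 3*t)*(b + 3*t)*(b*t + t)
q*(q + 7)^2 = q^3 + 14*q^2 + 49*q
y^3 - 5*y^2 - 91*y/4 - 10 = (y - 8)*(y + 1/2)*(y + 5/2)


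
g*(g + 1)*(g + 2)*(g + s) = g^4 + g^3*s + 3*g^3 + 3*g^2*s + 2*g^2 + 2*g*s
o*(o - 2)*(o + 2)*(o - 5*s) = o^4 - 5*o^3*s - 4*o^2 + 20*o*s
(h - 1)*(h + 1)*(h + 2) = h^3 + 2*h^2 - h - 2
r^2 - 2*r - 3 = (r - 3)*(r + 1)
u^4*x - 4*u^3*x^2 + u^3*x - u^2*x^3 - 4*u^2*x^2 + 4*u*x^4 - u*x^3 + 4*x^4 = (u - 4*x)*(u - x)*(u + x)*(u*x + x)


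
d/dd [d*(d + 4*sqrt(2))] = 2*d + 4*sqrt(2)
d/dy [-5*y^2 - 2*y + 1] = -10*y - 2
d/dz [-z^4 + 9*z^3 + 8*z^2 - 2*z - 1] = -4*z^3 + 27*z^2 + 16*z - 2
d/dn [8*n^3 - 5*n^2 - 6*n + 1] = 24*n^2 - 10*n - 6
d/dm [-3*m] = -3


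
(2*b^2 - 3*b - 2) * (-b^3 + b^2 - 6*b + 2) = -2*b^5 + 5*b^4 - 13*b^3 + 20*b^2 + 6*b - 4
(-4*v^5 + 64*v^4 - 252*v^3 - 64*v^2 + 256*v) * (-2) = 8*v^5 - 128*v^4 + 504*v^3 + 128*v^2 - 512*v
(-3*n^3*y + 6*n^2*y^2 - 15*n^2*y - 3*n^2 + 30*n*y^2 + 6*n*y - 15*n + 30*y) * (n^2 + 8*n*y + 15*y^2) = -3*n^5*y - 18*n^4*y^2 - 15*n^4*y - 3*n^4 + 3*n^3*y^3 - 90*n^3*y^2 - 18*n^3*y - 15*n^3 + 90*n^2*y^4 + 15*n^2*y^3 + 3*n^2*y^2 - 90*n^2*y + 450*n*y^4 + 90*n*y^3 + 15*n*y^2 + 450*y^3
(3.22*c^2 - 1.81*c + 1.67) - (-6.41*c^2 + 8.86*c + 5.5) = 9.63*c^2 - 10.67*c - 3.83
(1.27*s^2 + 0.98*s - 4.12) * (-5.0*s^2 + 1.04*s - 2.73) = -6.35*s^4 - 3.5792*s^3 + 18.1521*s^2 - 6.9602*s + 11.2476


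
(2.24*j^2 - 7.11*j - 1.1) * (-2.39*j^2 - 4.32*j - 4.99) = -5.3536*j^4 + 7.3161*j^3 + 22.1666*j^2 + 40.2309*j + 5.489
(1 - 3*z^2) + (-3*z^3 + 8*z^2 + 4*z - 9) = -3*z^3 + 5*z^2 + 4*z - 8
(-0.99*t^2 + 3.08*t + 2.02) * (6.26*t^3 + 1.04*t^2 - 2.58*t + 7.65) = -6.1974*t^5 + 18.2512*t^4 + 18.4026*t^3 - 13.4191*t^2 + 18.3504*t + 15.453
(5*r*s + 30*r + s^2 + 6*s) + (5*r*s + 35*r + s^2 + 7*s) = 10*r*s + 65*r + 2*s^2 + 13*s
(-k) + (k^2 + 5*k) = k^2 + 4*k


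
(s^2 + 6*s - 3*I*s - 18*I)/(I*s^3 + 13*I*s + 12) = I*(-s - 6)/(s^2 + 3*I*s + 4)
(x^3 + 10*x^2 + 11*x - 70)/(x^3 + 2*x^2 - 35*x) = (x^2 + 3*x - 10)/(x*(x - 5))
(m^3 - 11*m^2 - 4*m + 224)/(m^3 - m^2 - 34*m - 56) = (m - 8)/(m + 2)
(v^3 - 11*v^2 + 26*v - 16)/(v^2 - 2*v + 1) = (v^2 - 10*v + 16)/(v - 1)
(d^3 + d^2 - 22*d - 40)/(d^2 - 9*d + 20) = (d^2 + 6*d + 8)/(d - 4)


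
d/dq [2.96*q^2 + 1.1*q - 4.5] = 5.92*q + 1.1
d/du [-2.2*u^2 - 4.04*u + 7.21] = -4.4*u - 4.04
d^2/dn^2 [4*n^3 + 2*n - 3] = 24*n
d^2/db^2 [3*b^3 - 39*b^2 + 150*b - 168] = 18*b - 78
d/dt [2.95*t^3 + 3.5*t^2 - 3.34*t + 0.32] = 8.85*t^2 + 7.0*t - 3.34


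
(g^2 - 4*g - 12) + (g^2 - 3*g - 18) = 2*g^2 - 7*g - 30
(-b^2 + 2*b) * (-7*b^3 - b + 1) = 7*b^5 - 14*b^4 + b^3 - 3*b^2 + 2*b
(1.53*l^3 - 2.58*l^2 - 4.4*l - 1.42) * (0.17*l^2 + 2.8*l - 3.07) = 0.2601*l^5 + 3.8454*l^4 - 12.6691*l^3 - 4.6408*l^2 + 9.532*l + 4.3594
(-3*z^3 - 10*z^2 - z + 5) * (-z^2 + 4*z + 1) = 3*z^5 - 2*z^4 - 42*z^3 - 19*z^2 + 19*z + 5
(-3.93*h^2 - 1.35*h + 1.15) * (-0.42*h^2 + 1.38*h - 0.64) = 1.6506*h^4 - 4.8564*h^3 + 0.1692*h^2 + 2.451*h - 0.736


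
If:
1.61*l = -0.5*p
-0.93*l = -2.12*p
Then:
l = 0.00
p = 0.00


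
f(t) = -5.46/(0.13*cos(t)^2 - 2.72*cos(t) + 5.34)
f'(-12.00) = 0.74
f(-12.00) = -1.74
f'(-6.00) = 0.46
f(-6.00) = -1.92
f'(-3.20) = 0.01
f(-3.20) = -0.67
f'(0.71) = 0.80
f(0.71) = -1.63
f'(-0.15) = -0.26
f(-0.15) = -1.97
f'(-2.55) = -0.15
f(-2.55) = -0.71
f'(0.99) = 0.78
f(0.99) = -1.40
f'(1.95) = 0.35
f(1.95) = -0.86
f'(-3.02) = -0.03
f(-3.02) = -0.67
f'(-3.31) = 0.04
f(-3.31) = -0.67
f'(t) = -5.46*(0.26*sin(t)*cos(t) - 2.72*sin(t))/(0.13*cos(t)^2 - 2.72*cos(t) + 5.34)^2 = (14.8512 - 1.4196*cos(t))*sin(t)/(0.13*cos(t)^2 - 2.72*cos(t) + 5.34)^2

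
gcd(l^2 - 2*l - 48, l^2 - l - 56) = l - 8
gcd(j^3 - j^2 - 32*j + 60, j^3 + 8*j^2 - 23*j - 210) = j^2 + j - 30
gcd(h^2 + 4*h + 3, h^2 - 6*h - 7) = h + 1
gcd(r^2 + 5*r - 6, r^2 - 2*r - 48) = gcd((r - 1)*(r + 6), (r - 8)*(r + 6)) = r + 6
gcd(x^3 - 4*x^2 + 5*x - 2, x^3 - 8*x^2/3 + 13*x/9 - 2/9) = x - 2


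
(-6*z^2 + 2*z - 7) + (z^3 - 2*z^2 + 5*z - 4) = z^3 - 8*z^2 + 7*z - 11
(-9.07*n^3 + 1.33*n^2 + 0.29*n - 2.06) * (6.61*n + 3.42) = -59.9527*n^4 - 22.2281*n^3 + 6.4655*n^2 - 12.6248*n - 7.0452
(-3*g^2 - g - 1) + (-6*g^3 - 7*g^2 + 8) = -6*g^3 - 10*g^2 - g + 7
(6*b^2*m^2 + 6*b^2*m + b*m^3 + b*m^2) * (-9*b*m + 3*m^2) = -54*b^3*m^3 - 54*b^3*m^2 + 9*b^2*m^4 + 9*b^2*m^3 + 3*b*m^5 + 3*b*m^4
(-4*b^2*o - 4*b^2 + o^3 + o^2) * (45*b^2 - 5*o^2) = -180*b^4*o - 180*b^4 + 65*b^2*o^3 + 65*b^2*o^2 - 5*o^5 - 5*o^4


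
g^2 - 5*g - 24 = (g - 8)*(g + 3)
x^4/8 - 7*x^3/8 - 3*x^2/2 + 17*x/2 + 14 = (x/4 + 1/2)*(x/2 + 1)*(x - 7)*(x - 4)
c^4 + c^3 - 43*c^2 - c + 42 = (c - 6)*(c - 1)*(c + 1)*(c + 7)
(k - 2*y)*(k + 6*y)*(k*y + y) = k^3*y + 4*k^2*y^2 + k^2*y - 12*k*y^3 + 4*k*y^2 - 12*y^3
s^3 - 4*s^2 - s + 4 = (s - 4)*(s - 1)*(s + 1)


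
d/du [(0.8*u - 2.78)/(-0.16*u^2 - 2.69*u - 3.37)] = (0.128*u^2 - 0.8896*u - 10.1742)/(0.0256*u^4 + 0.8608*u^3 + 8.3145*u^2 + 18.1306*u + 11.3569)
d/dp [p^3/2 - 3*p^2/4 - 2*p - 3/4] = 3*p^2/2 - 3*p/2 - 2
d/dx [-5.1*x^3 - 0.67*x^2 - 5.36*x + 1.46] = -15.3*x^2 - 1.34*x - 5.36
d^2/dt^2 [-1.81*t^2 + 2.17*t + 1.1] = -3.62000000000000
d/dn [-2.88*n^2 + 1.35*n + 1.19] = 1.35 - 5.76*n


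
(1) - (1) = 0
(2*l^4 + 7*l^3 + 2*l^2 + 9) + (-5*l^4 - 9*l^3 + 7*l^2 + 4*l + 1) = -3*l^4 - 2*l^3 + 9*l^2 + 4*l + 10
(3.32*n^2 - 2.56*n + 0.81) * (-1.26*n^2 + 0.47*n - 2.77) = -4.1832*n^4 + 4.786*n^3 - 11.4202*n^2 + 7.4719*n - 2.2437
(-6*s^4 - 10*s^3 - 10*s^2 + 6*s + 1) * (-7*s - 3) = 42*s^5 + 88*s^4 + 100*s^3 - 12*s^2 - 25*s - 3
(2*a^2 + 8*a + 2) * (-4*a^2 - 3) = -8*a^4 - 32*a^3 - 14*a^2 - 24*a - 6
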